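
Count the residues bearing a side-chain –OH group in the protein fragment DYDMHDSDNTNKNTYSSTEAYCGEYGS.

The –OH-bearing residues are Ser, Thr (aliphatic alcohols), and Tyr (phenol).
Matching residues: Y2, S7, T10, T14, Y15, S16, S17, T18, Y21, Y25, S27.

11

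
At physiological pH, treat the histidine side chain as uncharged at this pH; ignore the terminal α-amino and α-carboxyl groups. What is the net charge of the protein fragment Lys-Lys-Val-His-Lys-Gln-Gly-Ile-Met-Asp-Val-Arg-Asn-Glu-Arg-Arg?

+4

At pH ~7.4 the Lys and Arg side chains are protonated (+1), the Asp and Glu side chains are deprotonated (−1), and with His taken as neutral all other side chains carry no charge.
Positive (K, R): Lys1, Lys2, Lys5, Arg12, Arg15, Arg16 → +6.
Negative (D, E): Asp10, Glu14 → −2.
Net charge = (+6) + (−2) = +4.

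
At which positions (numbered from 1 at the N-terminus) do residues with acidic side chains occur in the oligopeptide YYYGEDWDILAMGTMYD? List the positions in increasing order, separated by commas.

5, 6, 8, 17

The acidic residues are Asp (D) and Glu (E), whose side chains end in a carboxylate group.
Matching residues: E5, D6, D8, D17.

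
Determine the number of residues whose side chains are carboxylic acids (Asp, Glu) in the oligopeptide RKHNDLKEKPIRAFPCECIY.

Matching residues: D5, E8, E17.

3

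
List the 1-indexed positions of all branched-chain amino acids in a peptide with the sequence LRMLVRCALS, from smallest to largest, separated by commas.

1, 4, 5, 9

The BCAAs are Val, Leu, and Ile — aliphatic side chains with a branch point.
Matching residues: L1, L4, V5, L9.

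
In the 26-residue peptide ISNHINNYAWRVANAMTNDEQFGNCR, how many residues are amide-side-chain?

Asparagine (N) and glutamine (Q) have uncharged amide side chains.
Matching residues: N3, N6, N7, N14, N18, Q21, N24.

7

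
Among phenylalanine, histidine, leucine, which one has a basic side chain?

K, R, and H are the three residues with basic side chains (ε-amine, guanidinium, and imidazole respectively).
Of the listed options, only histidine belongs to this group.

histidine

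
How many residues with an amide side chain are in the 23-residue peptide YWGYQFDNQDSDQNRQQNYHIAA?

8

Only N (asparagine) and Q (glutamine) carry a side-chain carboxamide.
Matching residues: Q5, N8, Q9, Q13, N14, Q16, Q17, N18.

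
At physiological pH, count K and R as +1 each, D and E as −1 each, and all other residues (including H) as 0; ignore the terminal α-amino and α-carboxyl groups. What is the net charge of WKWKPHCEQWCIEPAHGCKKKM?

+3

Positive (K, R): K2, K4, K19, K20, K21 → +5.
Negative (D, E): E8, E13 → −2.
Net charge = (+5) + (−2) = +3.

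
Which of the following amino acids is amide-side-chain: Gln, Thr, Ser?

Gln

Asparagine (N) and glutamine (Q) have uncharged amide side chains.
Of the listed options, only Gln belongs to this group.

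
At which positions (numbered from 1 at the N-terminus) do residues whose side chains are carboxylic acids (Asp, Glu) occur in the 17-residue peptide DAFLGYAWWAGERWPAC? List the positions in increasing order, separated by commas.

1, 12

Matching residues: D1, E12.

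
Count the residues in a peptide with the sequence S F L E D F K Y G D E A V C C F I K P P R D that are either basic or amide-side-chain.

Basic: H, K, R. Amide-side-chain: N, Q.
Basic residues here: K7, K18, R21 (3).
Amide-side-chain residues here: none (0).
The two groups share no amino acid, so total = 3 + 0 = 3.

3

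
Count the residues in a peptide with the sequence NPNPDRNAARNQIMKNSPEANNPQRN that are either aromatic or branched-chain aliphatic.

1

Aromatic: F, W, Y. Branched-chain aliphatic: I, L, V.
Aromatic residues here: none (0).
Branched-chain aliphatic residues here: I13 (1).
The two groups share no amino acid, so total = 0 + 1 = 1.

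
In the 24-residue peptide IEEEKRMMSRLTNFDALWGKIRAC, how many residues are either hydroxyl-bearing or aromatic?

Hydroxyl-bearing: S, T, Y. Aromatic: F, W, Y.
Hydroxyl-bearing residues here: S9, T12 (2).
Aromatic residues here: F14, W18 (2).
(Y belongs to both groups, but none appear in this sequence.) Total = 2 + 2 = 4.

4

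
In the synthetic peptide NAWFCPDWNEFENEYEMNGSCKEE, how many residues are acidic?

7

Aspartate (D) and glutamate (E) have carboxylic-acid side chains and are the acidic amino acids.
Matching residues: D7, E10, E12, E14, E16, E23, E24.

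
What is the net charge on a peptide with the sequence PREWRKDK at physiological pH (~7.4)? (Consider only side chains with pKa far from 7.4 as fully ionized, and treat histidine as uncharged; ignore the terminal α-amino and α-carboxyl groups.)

At pH ~7.4 the Lys and Arg side chains are protonated (+1), the Asp and Glu side chains are deprotonated (−1), and with His taken as neutral all other side chains carry no charge.
Positive (K, R): R2, R5, K6, K8 → +4.
Negative (D, E): E3, D7 → −2.
Net charge = (+4) + (−2) = +2.

+2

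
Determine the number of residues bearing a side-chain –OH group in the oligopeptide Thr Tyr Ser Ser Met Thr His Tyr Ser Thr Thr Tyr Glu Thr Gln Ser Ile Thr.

Serine (S), threonine (T), and tyrosine (Y) each carry a hydroxyl group on the side chain.
Matching residues: Thr1, Tyr2, Ser3, Ser4, Thr6, Tyr8, Ser9, Thr10, Thr11, Tyr12, Thr14, Ser16, Thr18.

13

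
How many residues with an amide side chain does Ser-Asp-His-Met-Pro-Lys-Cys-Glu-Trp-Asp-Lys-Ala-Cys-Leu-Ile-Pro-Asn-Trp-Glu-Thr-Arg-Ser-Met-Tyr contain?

1

Asparagine (N) and glutamine (Q) have uncharged amide side chains.
Matching residues: Asn17.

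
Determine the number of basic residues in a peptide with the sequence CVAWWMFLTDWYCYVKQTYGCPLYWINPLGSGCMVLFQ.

Lysine (K), arginine (R), and histidine (H) have basic, nitrogen-containing side chains.
Matching residues: K16.

1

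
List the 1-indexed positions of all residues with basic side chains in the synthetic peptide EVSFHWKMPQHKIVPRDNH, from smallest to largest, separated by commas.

The basic amino acids are Lys (K), Arg (R), and His (H).
Matching residues: H5, K7, H11, K12, R16, H19.

5, 7, 11, 12, 16, 19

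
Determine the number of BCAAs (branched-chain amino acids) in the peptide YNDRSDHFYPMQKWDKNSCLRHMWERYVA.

2

V, L, and I make up the branched-chain aliphatic group.
Matching residues: L20, V28.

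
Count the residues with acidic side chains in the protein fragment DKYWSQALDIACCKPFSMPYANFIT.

2

Aspartate (D) and glutamate (E) have carboxylic-acid side chains and are the acidic amino acids.
Matching residues: D1, D9.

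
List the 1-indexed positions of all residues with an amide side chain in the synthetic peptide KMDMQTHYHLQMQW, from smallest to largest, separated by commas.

5, 11, 13

Asparagine (N) and glutamine (Q) have uncharged amide side chains.
Matching residues: Q5, Q11, Q13.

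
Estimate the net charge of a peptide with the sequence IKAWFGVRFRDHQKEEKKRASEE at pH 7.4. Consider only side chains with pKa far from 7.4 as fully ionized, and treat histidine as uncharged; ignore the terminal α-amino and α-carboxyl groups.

+2

Near pH 7.4, K and R contribute +1 each, D and E contribute −1 each, and every other side chain (His included, as stated) is uncharged.
Positive (K, R): K2, R8, R10, K14, K17, K18, R19 → +7.
Negative (D, E): D11, E15, E16, E22, E23 → −5.
Net charge = (+7) + (−5) = +2.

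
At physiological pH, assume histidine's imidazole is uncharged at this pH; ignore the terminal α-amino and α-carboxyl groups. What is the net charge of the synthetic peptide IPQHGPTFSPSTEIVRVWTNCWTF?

0

The side chains ionized at physiological pH are Lys/Arg (+1) and Asp/Glu (−1); with His treated as neutral, nothing else contributes.
Positive (K, R): R16 → +1.
Negative (D, E): E13 → −1.
Net charge = (+1) + (−1) = 0.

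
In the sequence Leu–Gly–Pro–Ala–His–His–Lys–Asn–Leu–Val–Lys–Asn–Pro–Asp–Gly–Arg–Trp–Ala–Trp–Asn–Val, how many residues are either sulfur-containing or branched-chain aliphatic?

4

Sulfur-containing: C, M. Branched-chain aliphatic: I, L, V.
Sulfur-containing residues here: none (0).
Branched-chain aliphatic residues here: Leu1, Leu9, Val10, Val21 (4).
The two groups share no amino acid, so total = 0 + 4 = 4.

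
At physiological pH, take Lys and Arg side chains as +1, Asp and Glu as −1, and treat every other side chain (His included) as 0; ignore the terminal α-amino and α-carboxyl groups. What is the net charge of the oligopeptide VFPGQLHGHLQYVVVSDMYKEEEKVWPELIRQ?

Positive (K, R): K20, K24, R31 → +3.
Negative (D, E): D17, E21, E22, E23, E28 → −5.
Net charge = (+3) + (−5) = −2.

-2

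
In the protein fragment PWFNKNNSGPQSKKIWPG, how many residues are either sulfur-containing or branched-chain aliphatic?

Sulfur-containing: C, M. Branched-chain aliphatic: I, L, V.
Sulfur-containing residues here: none (0).
Branched-chain aliphatic residues here: I15 (1).
The two groups share no amino acid, so total = 0 + 1 = 1.

1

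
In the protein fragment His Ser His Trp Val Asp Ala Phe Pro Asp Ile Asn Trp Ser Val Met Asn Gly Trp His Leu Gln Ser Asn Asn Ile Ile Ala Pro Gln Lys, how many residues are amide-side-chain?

The amide-side-chain residues are Asn (N) and Gln (Q).
Matching residues: Asn12, Asn17, Gln22, Asn24, Asn25, Gln30.

6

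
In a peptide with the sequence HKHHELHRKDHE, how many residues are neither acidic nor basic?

Acidic: D, E. Basic: K, R, H. All other residues are neither.
Matching residues: L6.

1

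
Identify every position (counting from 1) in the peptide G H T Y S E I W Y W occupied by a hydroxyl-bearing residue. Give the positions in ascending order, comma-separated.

3, 4, 5, 9

The –OH-bearing residues are Ser, Thr (aliphatic alcohols), and Tyr (phenol).
Matching residues: T3, Y4, S5, Y9.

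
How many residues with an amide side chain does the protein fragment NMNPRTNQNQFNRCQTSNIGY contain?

9

Only N (asparagine) and Q (glutamine) carry a side-chain carboxamide.
Matching residues: N1, N3, N7, Q8, N9, Q10, N12, Q15, N18.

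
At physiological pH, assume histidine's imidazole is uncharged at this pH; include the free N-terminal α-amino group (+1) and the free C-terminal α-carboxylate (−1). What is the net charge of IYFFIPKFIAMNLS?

+1

At pH ~7.4 the Lys and Arg side chains are protonated (+1), the Asp and Glu side chains are deprotonated (−1), and with His taken as neutral all other side chains carry no charge.
Positive (K, R): K7 → +1.
Negative (D, E): none → −0.
The N-terminus (+1) and C-terminus (−1) cancel.
Net charge = (+1) + (−0) = +1.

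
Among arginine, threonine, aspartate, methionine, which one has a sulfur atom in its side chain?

The sulfur-bearing residues are cysteine (–SH) and methionine (–S–CH₃).
Of the listed options, only methionine belongs to this group.

methionine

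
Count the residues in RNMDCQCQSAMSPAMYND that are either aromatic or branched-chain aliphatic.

1

Aromatic: F, W, Y. Branched-chain aliphatic: I, L, V.
Aromatic residues here: Y16 (1).
Branched-chain aliphatic residues here: none (0).
The two groups share no amino acid, so total = 1 + 0 = 1.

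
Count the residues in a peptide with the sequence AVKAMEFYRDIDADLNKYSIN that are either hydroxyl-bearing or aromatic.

Hydroxyl-bearing: S, T, Y. Aromatic: F, W, Y.
Hydroxyl-bearing residues here: Y8, Y18, S19 (3).
Aromatic residues here: F7, Y8, Y18 (3).
Y is in both groups, so the 2 Y residues must not be double-counted.
Total = 3 + 3 − 2 = 4.

4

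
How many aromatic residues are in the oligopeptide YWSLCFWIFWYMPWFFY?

11

F, W, and Y each carry an aromatic ring on the side chain.
Matching residues: Y1, W2, F6, W7, F9, W10, Y11, W14, F15, F16, Y17.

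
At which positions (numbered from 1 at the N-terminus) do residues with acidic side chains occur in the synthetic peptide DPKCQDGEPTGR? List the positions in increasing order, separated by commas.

1, 6, 8

The acidic residues are Asp (D) and Glu (E), whose side chains end in a carboxylate group.
Matching residues: D1, D6, E8.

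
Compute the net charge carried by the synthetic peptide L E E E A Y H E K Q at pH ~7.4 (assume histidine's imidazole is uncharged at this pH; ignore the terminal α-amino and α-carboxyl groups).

The side chains ionized at physiological pH are Lys/Arg (+1) and Asp/Glu (−1); with His treated as neutral, nothing else contributes.
Positive (K, R): K9 → +1.
Negative (D, E): E2, E3, E4, E8 → −4.
Net charge = (+1) + (−4) = −3.

-3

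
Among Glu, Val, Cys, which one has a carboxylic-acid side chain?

Only D (aspartate) and E (glutamate) carry a side-chain carboxylic acid.
Of the listed options, only Glu belongs to this group.

Glu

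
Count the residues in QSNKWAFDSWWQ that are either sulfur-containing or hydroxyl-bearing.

2

Sulfur-containing: C, M. Hydroxyl-bearing: S, T, Y.
Sulfur-containing residues here: none (0).
Hydroxyl-bearing residues here: S2, S9 (2).
The two groups share no amino acid, so total = 0 + 2 = 2.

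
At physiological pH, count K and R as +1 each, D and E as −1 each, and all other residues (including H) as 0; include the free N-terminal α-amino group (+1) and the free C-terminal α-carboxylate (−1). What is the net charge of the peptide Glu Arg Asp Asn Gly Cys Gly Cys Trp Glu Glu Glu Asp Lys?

-4

Positive (K, R): Arg2, Lys14 → +2.
Negative (D, E): Glu1, Asp3, Glu10, Glu11, Glu12, Asp13 → −6.
The N-terminus (+1) and C-terminus (−1) cancel.
Net charge = (+2) + (−6) = −4.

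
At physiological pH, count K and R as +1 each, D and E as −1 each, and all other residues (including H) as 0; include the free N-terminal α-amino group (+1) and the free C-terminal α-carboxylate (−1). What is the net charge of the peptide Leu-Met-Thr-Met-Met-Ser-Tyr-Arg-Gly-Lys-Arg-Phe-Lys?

Positive (K, R): Arg8, Lys10, Arg11, Lys13 → +4.
Negative (D, E): none → −0.
The N-terminus (+1) and C-terminus (−1) cancel.
Net charge = (+4) + (−0) = +4.

+4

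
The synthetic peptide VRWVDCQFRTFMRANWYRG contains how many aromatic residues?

The aromatic amino acids are Phe (F, benzyl), Trp (W, indole), and Tyr (Y, phenol).
Matching residues: W3, F8, F11, W16, Y17.

5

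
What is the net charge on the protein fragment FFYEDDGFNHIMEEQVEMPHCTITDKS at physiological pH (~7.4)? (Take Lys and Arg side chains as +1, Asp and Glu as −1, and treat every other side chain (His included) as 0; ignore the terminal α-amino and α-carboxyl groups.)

-6

Positive (K, R): K26 → +1.
Negative (D, E): E4, D5, D6, E13, E14, E17, D25 → −7.
Net charge = (+1) + (−7) = −6.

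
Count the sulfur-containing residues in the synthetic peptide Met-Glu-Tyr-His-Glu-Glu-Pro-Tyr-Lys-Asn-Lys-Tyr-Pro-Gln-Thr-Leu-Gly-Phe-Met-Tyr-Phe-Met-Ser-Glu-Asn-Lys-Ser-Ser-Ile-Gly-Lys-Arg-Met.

4

Only Cys (C) and Met (M) have a sulfur atom in the side chain.
Matching residues: Met1, Met19, Met22, Met33.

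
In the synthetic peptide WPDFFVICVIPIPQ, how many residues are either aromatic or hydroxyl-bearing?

Aromatic: F, W, Y. Hydroxyl-bearing: S, T, Y.
Aromatic residues here: W1, F4, F5 (3).
Hydroxyl-bearing residues here: none (0).
(Y belongs to both groups, but none appear in this sequence.) Total = 3 + 0 = 3.

3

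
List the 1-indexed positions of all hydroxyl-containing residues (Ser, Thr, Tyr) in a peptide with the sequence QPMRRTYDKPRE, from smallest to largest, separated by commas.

6, 7

Matching residues: T6, Y7.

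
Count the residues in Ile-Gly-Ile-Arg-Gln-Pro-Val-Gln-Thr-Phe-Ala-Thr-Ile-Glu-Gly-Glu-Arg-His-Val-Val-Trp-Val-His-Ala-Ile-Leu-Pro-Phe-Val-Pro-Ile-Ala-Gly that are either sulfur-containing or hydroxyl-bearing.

2

Sulfur-containing: C, M. Hydroxyl-bearing: S, T, Y.
Sulfur-containing residues here: none (0).
Hydroxyl-bearing residues here: Thr9, Thr12 (2).
The two groups share no amino acid, so total = 0 + 2 = 2.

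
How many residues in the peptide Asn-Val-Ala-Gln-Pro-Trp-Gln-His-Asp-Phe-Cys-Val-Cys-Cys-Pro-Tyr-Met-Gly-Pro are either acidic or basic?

Acidic: D, E. Basic: H, K, R.
Acidic residues here: Asp9 (1).
Basic residues here: His8 (1).
The two groups share no amino acid, so total = 1 + 1 = 2.

2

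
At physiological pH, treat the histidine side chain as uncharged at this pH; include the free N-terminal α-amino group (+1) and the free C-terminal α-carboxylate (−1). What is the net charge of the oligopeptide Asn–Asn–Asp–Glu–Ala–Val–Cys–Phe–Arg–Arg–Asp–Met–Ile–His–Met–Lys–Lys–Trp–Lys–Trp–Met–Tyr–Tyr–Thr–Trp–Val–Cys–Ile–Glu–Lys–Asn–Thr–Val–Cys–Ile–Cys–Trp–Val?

+2

At pH ~7.4 the Lys and Arg side chains are protonated (+1), the Asp and Glu side chains are deprotonated (−1), and with His taken as neutral all other side chains carry no charge.
Positive (K, R): Arg9, Arg10, Lys16, Lys17, Lys19, Lys30 → +6.
Negative (D, E): Asp3, Glu4, Asp11, Glu29 → −4.
The N-terminus (+1) and C-terminus (−1) cancel.
Net charge = (+6) + (−4) = +2.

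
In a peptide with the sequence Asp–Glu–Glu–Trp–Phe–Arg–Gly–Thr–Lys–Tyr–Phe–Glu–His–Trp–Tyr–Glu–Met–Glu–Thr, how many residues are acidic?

Only D (aspartate) and E (glutamate) carry a side-chain carboxylic acid.
Matching residues: Asp1, Glu2, Glu3, Glu12, Glu16, Glu18.

6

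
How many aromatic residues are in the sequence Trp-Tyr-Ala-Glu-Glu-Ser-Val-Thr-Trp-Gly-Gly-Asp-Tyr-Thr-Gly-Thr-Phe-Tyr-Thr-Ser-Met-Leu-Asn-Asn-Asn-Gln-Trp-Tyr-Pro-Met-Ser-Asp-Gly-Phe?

9

Phenylalanine (F), tryptophan (W), and tyrosine (Y) have aromatic ring side chains.
Matching residues: Trp1, Tyr2, Trp9, Tyr13, Phe17, Tyr18, Trp27, Tyr28, Phe34.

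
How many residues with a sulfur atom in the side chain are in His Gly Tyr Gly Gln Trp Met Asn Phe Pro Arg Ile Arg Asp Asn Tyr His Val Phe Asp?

Cysteine (C, thiol) and methionine (M, thioether) are the two sulfur-containing amino acids.
Matching residues: Met7.

1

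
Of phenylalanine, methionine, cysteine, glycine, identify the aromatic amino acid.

phenylalanine

Phenylalanine (F), tryptophan (W), and tyrosine (Y) have aromatic ring side chains.
Of the listed options, only phenylalanine belongs to this group.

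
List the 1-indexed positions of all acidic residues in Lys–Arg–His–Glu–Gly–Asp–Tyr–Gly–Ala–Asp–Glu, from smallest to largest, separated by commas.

4, 6, 10, 11

Aspartate (D) and glutamate (E) have carboxylic-acid side chains and are the acidic amino acids.
Matching residues: Glu4, Asp6, Asp10, Glu11.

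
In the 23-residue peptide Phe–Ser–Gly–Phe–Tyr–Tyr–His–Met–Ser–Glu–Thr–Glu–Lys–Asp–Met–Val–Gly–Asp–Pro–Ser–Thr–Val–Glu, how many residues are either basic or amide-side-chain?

2

Basic: H, K, R. Amide-side-chain: N, Q.
Basic residues here: His7, Lys13 (2).
Amide-side-chain residues here: none (0).
The two groups share no amino acid, so total = 2 + 0 = 2.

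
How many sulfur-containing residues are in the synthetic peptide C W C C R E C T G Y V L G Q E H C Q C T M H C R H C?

9

The sulfur-bearing residues are cysteine (–SH) and methionine (–S–CH₃).
Matching residues: C1, C3, C4, C7, C17, C19, M21, C23, C26.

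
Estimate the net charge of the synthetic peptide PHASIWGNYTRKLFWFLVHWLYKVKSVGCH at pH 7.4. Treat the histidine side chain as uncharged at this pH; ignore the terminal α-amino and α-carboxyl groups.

+4

The side chains ionized at physiological pH are Lys/Arg (+1) and Asp/Glu (−1); with His treated as neutral, nothing else contributes.
Positive (K, R): R11, K12, K23, K25 → +4.
Negative (D, E): none → −0.
Net charge = (+4) + (−0) = +4.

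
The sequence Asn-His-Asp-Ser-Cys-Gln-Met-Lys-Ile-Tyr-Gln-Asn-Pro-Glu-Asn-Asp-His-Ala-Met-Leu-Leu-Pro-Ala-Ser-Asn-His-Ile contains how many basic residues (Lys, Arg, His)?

4

Matching residues: His2, Lys8, His17, His26.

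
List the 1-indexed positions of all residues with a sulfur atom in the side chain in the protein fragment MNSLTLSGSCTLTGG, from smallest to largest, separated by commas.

1, 10

Only Cys (C) and Met (M) have a sulfur atom in the side chain.
Matching residues: M1, C10.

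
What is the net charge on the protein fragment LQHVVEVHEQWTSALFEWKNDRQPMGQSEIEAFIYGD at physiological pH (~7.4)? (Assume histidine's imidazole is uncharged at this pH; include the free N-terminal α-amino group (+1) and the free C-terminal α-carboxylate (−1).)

The side chains ionized at physiological pH are Lys/Arg (+1) and Asp/Glu (−1); with His treated as neutral, nothing else contributes.
Positive (K, R): K19, R22 → +2.
Negative (D, E): E6, E9, E17, D21, E29, E31, D37 → −7.
The N-terminus (+1) and C-terminus (−1) cancel.
Net charge = (+2) + (−7) = −5.

-5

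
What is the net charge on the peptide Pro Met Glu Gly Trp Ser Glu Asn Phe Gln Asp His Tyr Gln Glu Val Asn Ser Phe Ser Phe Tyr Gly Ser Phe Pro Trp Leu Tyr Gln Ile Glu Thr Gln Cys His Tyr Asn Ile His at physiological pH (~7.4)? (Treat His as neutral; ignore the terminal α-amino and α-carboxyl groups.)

-5

Near pH 7.4, K and R contribute +1 each, D and E contribute −1 each, and every other side chain (His included, as stated) is uncharged.
Positive (K, R): none → +0.
Negative (D, E): Glu3, Glu7, Asp11, Glu15, Glu32 → −5.
Net charge = (+0) + (−5) = −5.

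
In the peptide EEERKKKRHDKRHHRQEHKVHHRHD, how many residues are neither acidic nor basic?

2

Acidic: D, E. Basic: K, R, H. All other residues are neither.
Matching residues: Q16, V20.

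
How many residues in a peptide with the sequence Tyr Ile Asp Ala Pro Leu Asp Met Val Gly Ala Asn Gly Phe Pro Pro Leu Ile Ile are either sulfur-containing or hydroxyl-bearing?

Sulfur-containing: C, M. Hydroxyl-bearing: S, T, Y.
Sulfur-containing residues here: Met8 (1).
Hydroxyl-bearing residues here: Tyr1 (1).
The two groups share no amino acid, so total = 1 + 1 = 2.

2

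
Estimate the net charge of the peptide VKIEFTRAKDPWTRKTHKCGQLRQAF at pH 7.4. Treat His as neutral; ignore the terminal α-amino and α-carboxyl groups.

+5

The side chains ionized at physiological pH are Lys/Arg (+1) and Asp/Glu (−1); with His treated as neutral, nothing else contributes.
Positive (K, R): K2, R7, K9, R14, K15, K18, R23 → +7.
Negative (D, E): E4, D10 → −2.
Net charge = (+7) + (−2) = +5.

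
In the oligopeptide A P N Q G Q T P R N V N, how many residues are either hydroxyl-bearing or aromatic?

Hydroxyl-bearing: S, T, Y. Aromatic: F, W, Y.
Hydroxyl-bearing residues here: T7 (1).
Aromatic residues here: none (0).
(Y belongs to both groups, but none appear in this sequence.) Total = 1 + 0 = 1.

1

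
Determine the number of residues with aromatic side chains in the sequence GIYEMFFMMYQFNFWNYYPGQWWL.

11

F, W, and Y each carry an aromatic ring on the side chain.
Matching residues: Y3, F6, F7, Y10, F12, F14, W15, Y17, Y18, W22, W23.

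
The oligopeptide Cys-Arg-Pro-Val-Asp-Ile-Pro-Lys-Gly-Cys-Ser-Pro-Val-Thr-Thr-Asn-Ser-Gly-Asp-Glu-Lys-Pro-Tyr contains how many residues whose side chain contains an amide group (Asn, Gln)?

Matching residues: Asn16.

1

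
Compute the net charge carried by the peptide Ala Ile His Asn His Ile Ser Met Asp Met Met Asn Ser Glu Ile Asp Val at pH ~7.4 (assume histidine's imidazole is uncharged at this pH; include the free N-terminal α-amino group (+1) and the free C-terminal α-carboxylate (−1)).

Near pH 7.4, K and R contribute +1 each, D and E contribute −1 each, and every other side chain (His included, as stated) is uncharged.
Positive (K, R): none → +0.
Negative (D, E): Asp9, Glu14, Asp16 → −3.
The N-terminus (+1) and C-terminus (−1) cancel.
Net charge = (+0) + (−3) = −3.

-3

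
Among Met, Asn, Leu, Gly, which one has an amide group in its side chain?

Asn

Asparagine (N) and glutamine (Q) have uncharged amide side chains.
Of the listed options, only Asn belongs to this group.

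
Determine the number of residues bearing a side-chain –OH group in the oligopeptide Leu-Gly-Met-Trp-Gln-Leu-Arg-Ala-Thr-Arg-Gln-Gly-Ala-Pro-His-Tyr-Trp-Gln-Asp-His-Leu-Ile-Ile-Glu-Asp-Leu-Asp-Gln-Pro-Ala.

The –OH-bearing residues are Ser, Thr (aliphatic alcohols), and Tyr (phenol).
Matching residues: Thr9, Tyr16.

2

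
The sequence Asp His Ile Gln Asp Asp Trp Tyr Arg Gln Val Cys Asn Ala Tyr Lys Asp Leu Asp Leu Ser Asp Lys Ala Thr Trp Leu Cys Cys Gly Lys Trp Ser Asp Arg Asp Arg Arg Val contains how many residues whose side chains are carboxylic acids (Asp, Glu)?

Matching residues: Asp1, Asp5, Asp6, Asp17, Asp19, Asp22, Asp34, Asp36.

8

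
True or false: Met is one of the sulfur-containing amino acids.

True

Only Cys (C) and Met (M) have a sulfur atom in the side chain.
Methionine is in this group.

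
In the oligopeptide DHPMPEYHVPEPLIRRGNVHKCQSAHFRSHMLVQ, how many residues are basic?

9

The basic amino acids are Lys (K), Arg (R), and His (H).
Matching residues: H2, H8, R15, R16, H20, K21, H26, R28, H30.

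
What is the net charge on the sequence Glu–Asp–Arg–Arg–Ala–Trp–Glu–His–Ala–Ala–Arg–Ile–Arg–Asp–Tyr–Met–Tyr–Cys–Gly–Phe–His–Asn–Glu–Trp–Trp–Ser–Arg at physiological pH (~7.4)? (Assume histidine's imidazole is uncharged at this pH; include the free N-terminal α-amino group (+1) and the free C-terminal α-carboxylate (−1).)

0

The side chains ionized at physiological pH are Lys/Arg (+1) and Asp/Glu (−1); with His treated as neutral, nothing else contributes.
Positive (K, R): Arg3, Arg4, Arg11, Arg13, Arg27 → +5.
Negative (D, E): Glu1, Asp2, Glu7, Asp14, Glu23 → −5.
The N-terminus (+1) and C-terminus (−1) cancel.
Net charge = (+5) + (−5) = 0.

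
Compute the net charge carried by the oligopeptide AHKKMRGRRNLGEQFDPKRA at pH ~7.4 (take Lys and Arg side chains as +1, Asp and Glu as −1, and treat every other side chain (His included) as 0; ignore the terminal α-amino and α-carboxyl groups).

Positive (K, R): K3, K4, R6, R8, R9, K18, R19 → +7.
Negative (D, E): E13, D16 → −2.
Net charge = (+7) + (−2) = +5.

+5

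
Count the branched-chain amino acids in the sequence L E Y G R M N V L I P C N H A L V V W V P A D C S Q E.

8

Valine (V), leucine (L), and isoleucine (I) are the branched-chain amino acids.
Matching residues: L1, V8, L9, I10, L16, V17, V18, V20.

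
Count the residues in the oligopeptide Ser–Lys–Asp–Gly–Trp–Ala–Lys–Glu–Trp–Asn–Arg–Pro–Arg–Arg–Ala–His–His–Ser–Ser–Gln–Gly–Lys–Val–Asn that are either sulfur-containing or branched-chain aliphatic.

1

Sulfur-containing: C, M. Branched-chain aliphatic: I, L, V.
Sulfur-containing residues here: none (0).
Branched-chain aliphatic residues here: Val23 (1).
The two groups share no amino acid, so total = 0 + 1 = 1.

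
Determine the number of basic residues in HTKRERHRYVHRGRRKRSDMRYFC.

Lysine (K), arginine (R), and histidine (H) have basic, nitrogen-containing side chains.
Matching residues: H1, K3, R4, R6, H7, R8, H11, R12, R14, R15, K16, R17, R21.

13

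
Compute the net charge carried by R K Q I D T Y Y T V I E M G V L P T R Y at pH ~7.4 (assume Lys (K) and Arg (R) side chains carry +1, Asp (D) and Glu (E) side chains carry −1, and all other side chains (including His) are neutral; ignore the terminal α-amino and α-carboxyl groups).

Positive (K, R): R1, K2, R19 → +3.
Negative (D, E): D5, E12 → −2.
Net charge = (+3) + (−2) = +1.

+1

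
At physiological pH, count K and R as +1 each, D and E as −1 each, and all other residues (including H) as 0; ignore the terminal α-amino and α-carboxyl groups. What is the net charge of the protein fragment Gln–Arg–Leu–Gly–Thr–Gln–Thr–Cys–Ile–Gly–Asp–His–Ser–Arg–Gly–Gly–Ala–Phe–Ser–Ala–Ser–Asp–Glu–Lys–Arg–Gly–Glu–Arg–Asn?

Positive (K, R): Arg2, Arg14, Lys24, Arg25, Arg28 → +5.
Negative (D, E): Asp11, Asp22, Glu23, Glu27 → −4.
Net charge = (+5) + (−4) = +1.

+1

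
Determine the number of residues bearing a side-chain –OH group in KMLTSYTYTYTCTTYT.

12

The –OH-bearing residues are Ser, Thr (aliphatic alcohols), and Tyr (phenol).
Matching residues: T4, S5, Y6, T7, Y8, T9, Y10, T11, T13, T14, Y15, T16.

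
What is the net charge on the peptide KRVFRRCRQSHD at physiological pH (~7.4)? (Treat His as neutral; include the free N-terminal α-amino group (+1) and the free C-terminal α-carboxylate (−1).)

+4

Near pH 7.4, K and R contribute +1 each, D and E contribute −1 each, and every other side chain (His included, as stated) is uncharged.
Positive (K, R): K1, R2, R5, R6, R8 → +5.
Negative (D, E): D12 → −1.
The N-terminus (+1) and C-terminus (−1) cancel.
Net charge = (+5) + (−1) = +4.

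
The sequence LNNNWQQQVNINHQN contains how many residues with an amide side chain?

The amide-side-chain residues are Asn (N) and Gln (Q).
Matching residues: N2, N3, N4, Q6, Q7, Q8, N10, N12, Q14, N15.

10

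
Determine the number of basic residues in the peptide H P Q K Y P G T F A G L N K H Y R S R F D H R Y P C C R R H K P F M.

12

The basic amino acids are Lys (K), Arg (R), and His (H).
Matching residues: H1, K4, K14, H15, R17, R19, H22, R23, R28, R29, H30, K31.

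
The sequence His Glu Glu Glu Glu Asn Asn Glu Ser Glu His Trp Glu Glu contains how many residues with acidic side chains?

Only D (aspartate) and E (glutamate) carry a side-chain carboxylic acid.
Matching residues: Glu2, Glu3, Glu4, Glu5, Glu8, Glu10, Glu13, Glu14.

8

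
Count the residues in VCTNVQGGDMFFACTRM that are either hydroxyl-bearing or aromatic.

4

Hydroxyl-bearing: S, T, Y. Aromatic: F, W, Y.
Hydroxyl-bearing residues here: T3, T15 (2).
Aromatic residues here: F11, F12 (2).
(Y belongs to both groups, but none appear in this sequence.) Total = 2 + 2 = 4.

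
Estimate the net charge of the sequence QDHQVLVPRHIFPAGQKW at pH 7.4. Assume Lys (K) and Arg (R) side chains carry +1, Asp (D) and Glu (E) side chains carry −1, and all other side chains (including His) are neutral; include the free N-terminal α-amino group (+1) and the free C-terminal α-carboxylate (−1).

+1

Positive (K, R): R9, K17 → +2.
Negative (D, E): D2 → −1.
The N-terminus (+1) and C-terminus (−1) cancel.
Net charge = (+2) + (−1) = +1.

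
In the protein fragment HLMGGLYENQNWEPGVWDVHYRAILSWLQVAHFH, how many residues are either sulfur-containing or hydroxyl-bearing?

4

Sulfur-containing: C, M. Hydroxyl-bearing: S, T, Y.
Sulfur-containing residues here: M3 (1).
Hydroxyl-bearing residues here: Y7, Y21, S26 (3).
The two groups share no amino acid, so total = 1 + 3 = 4.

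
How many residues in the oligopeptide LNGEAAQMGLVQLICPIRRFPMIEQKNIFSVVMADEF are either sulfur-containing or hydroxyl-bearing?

5

Sulfur-containing: C, M. Hydroxyl-bearing: S, T, Y.
Sulfur-containing residues here: M8, C15, M22, M33 (4).
Hydroxyl-bearing residues here: S30 (1).
The two groups share no amino acid, so total = 4 + 1 = 5.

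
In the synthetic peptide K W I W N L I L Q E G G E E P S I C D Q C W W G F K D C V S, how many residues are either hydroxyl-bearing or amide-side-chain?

5

Hydroxyl-bearing: S, T, Y. Amide-side-chain: N, Q.
Hydroxyl-bearing residues here: S16, S30 (2).
Amide-side-chain residues here: N5, Q9, Q20 (3).
The two groups share no amino acid, so total = 2 + 3 = 5.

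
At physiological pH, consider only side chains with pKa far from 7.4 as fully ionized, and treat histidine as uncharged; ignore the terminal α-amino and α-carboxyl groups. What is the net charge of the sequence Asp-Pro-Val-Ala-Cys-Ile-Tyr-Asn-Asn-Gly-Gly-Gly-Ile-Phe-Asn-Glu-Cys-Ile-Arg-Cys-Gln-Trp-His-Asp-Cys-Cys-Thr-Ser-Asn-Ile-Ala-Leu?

-2

At pH ~7.4 the Lys and Arg side chains are protonated (+1), the Asp and Glu side chains are deprotonated (−1), and with His taken as neutral all other side chains carry no charge.
Positive (K, R): Arg19 → +1.
Negative (D, E): Asp1, Glu16, Asp24 → −3.
Net charge = (+1) + (−3) = −2.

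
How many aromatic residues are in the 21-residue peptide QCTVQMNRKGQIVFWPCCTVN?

2

F, W, and Y each carry an aromatic ring on the side chain.
Matching residues: F14, W15.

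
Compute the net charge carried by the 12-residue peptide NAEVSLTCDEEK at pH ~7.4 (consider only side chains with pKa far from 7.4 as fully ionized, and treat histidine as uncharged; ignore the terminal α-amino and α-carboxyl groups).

-3

The side chains ionized at physiological pH are Lys/Arg (+1) and Asp/Glu (−1); with His treated as neutral, nothing else contributes.
Positive (K, R): K12 → +1.
Negative (D, E): E3, D9, E10, E11 → −4.
Net charge = (+1) + (−4) = −3.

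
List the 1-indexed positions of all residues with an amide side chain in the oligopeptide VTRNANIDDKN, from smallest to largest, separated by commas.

4, 6, 11

Asparagine (N) and glutamine (Q) have uncharged amide side chains.
Matching residues: N4, N6, N11.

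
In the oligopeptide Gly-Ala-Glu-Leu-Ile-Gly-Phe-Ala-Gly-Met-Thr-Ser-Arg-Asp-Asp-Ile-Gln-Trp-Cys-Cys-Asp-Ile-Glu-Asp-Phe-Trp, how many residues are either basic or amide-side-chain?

Basic: H, K, R. Amide-side-chain: N, Q.
Basic residues here: Arg13 (1).
Amide-side-chain residues here: Gln17 (1).
The two groups share no amino acid, so total = 1 + 1 = 2.

2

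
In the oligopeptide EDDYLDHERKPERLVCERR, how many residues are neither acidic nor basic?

6

Acidic: D, E. Basic: K, R, H. All other residues are neither.
Matching residues: Y4, L5, P11, L14, V15, C16.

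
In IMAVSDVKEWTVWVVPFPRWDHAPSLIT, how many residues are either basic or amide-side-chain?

3

Basic: H, K, R. Amide-side-chain: N, Q.
Basic residues here: K8, R19, H22 (3).
Amide-side-chain residues here: none (0).
The two groups share no amino acid, so total = 3 + 0 = 3.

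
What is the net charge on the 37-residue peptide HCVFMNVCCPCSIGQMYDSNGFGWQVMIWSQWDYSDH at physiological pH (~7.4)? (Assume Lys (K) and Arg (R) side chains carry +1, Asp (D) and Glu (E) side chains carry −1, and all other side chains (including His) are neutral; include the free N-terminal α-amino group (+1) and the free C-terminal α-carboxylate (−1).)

-3

Positive (K, R): none → +0.
Negative (D, E): D18, D33, D36 → −3.
The N-terminus (+1) and C-terminus (−1) cancel.
Net charge = (+0) + (−3) = −3.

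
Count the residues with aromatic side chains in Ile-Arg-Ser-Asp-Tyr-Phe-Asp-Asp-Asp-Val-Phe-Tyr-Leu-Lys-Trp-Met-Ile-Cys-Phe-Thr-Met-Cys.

The aromatic amino acids are Phe (F, benzyl), Trp (W, indole), and Tyr (Y, phenol).
Matching residues: Tyr5, Phe6, Phe11, Tyr12, Trp15, Phe19.

6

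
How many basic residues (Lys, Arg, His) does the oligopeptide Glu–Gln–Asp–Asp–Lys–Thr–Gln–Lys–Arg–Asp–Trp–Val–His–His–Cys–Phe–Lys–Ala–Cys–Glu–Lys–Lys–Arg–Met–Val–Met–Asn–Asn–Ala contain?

9

Matching residues: Lys5, Lys8, Arg9, His13, His14, Lys17, Lys21, Lys22, Arg23.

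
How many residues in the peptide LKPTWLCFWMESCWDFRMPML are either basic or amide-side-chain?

2

Basic: H, K, R. Amide-side-chain: N, Q.
Basic residues here: K2, R17 (2).
Amide-side-chain residues here: none (0).
The two groups share no amino acid, so total = 2 + 0 = 2.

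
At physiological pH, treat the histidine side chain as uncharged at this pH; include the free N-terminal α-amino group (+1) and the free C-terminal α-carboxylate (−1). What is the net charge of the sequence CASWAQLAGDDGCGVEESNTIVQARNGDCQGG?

-4

At pH ~7.4 the Lys and Arg side chains are protonated (+1), the Asp and Glu side chains are deprotonated (−1), and with His taken as neutral all other side chains carry no charge.
Positive (K, R): R25 → +1.
Negative (D, E): D10, D11, E16, E17, D28 → −5.
The N-terminus (+1) and C-terminus (−1) cancel.
Net charge = (+1) + (−5) = −4.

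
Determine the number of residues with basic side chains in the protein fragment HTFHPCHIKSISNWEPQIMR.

The basic amino acids are Lys (K), Arg (R), and His (H).
Matching residues: H1, H4, H7, K9, R20.

5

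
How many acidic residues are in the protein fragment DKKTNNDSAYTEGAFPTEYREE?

6

Aspartate (D) and glutamate (E) have carboxylic-acid side chains and are the acidic amino acids.
Matching residues: D1, D7, E12, E18, E21, E22.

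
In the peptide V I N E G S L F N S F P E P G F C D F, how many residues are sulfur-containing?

Only Cys (C) and Met (M) have a sulfur atom in the side chain.
Matching residues: C17.

1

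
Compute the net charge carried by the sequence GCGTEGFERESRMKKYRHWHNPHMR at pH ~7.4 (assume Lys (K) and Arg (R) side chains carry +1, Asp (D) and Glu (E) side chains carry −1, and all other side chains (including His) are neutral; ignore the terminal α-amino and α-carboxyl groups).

Positive (K, R): R9, R12, K14, K15, R17, R25 → +6.
Negative (D, E): E5, E8, E10 → −3.
Net charge = (+6) + (−3) = +3.

+3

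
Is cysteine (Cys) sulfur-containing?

The sulfur-bearing residues are cysteine (–SH) and methionine (–S–CH₃).
Cysteine is in this group.

Yes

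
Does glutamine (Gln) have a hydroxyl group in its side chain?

The –OH-bearing residues are Ser, Thr (aliphatic alcohols), and Tyr (phenol).
Glutamine is not in this group.

No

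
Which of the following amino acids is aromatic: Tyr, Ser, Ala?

Tyr

The aromatic amino acids are Phe (F, benzyl), Trp (W, indole), and Tyr (Y, phenol).
Of the listed options, only Tyr belongs to this group.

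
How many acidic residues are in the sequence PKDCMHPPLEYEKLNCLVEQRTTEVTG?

5

The acidic residues are Asp (D) and Glu (E), whose side chains end in a carboxylate group.
Matching residues: D3, E10, E12, E19, E24.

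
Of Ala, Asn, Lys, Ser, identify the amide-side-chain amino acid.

The amide-side-chain residues are Asn (N) and Gln (Q).
Of the listed options, only Asn belongs to this group.

Asn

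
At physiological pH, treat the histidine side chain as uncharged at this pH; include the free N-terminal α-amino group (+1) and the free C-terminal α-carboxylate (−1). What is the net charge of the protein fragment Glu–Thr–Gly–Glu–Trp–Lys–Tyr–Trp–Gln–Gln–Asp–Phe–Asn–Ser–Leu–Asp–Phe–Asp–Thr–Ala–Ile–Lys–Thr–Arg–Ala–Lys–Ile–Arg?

At pH ~7.4 the Lys and Arg side chains are protonated (+1), the Asp and Glu side chains are deprotonated (−1), and with His taken as neutral all other side chains carry no charge.
Positive (K, R): Lys6, Lys22, Arg24, Lys26, Arg28 → +5.
Negative (D, E): Glu1, Glu4, Asp11, Asp16, Asp18 → −5.
The N-terminus (+1) and C-terminus (−1) cancel.
Net charge = (+5) + (−5) = 0.

0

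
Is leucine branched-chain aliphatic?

Yes

Valine (V), leucine (L), and isoleucine (I) are the branched-chain amino acids.
Leucine is in this group.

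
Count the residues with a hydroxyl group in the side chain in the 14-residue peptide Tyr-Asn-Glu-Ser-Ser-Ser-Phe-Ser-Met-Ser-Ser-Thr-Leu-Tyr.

The –OH-bearing residues are Ser, Thr (aliphatic alcohols), and Tyr (phenol).
Matching residues: Tyr1, Ser4, Ser5, Ser6, Ser8, Ser10, Ser11, Thr12, Tyr14.

9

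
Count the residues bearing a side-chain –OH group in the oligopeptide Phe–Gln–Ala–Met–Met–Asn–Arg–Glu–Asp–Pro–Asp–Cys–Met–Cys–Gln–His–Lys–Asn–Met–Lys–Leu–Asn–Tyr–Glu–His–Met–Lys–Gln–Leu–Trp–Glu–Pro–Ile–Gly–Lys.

Serine (S), threonine (T), and tyrosine (Y) each carry a hydroxyl group on the side chain.
Matching residues: Tyr23.

1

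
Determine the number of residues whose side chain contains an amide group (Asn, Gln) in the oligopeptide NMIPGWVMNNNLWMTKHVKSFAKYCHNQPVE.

Matching residues: N1, N9, N10, N11, N27, Q28.

6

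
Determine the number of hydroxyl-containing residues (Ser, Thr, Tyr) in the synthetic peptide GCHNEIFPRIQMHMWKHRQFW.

0

None of the 21 residues belong to this group.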